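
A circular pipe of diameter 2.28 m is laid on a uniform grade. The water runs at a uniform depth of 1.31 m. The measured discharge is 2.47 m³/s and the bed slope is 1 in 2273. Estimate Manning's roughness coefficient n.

For a circular section of diameter D = 2.28 m at depth y = 1.31 m, the central angle is θ = 2 arccos(1 − 2y/D) = 3.441 rad. Then A = (D²/8)(θ − sin θ) = 2.428 m² and P = Dθ/2 = 3.923 m.
Hydraulic radius R = A/P = 2.428/3.923 = 0.6189 m.
Rearranging Manning's equation: n = (1/Q) A R^(2/3) S^(1/2) = (1/2.47) × 2.428 × 0.6189^(2/3) × √0.0004399 = 0.015.

n = 0.015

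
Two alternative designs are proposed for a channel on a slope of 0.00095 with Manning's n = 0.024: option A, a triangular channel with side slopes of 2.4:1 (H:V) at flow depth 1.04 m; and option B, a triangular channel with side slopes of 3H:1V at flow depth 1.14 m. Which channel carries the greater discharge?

Channel A: For a triangular section with side slope z = 2.4: A = zy² = 2.4×1.04² = 2.596 m²; P = 2y√(1+z²) = 2×1.04×2.6 = 5.408 m. Hydraulic radius R = A/P = 2.596/5.408 = 0.48 m. Q_A = (1/0.024)·2.596·0.48^(2/3)·√0.00095 = 2.044 m³/s.
Channel B: For a triangular section with side slope z = 3: A = zy² = 3×1.14² = 3.899 m²; P = 2y√(1+z²) = 2×1.14×3.162 = 7.21 m. Hydraulic radius R = A/P = 3.899/7.21 = 0.5407 m. Q_B = (1/0.024)·3.899·0.5407^(2/3)·√0.00095 = 3.323 m³/s.
Q_A = 2.044 m³/s vs Q_B = 3.323 m³/s, so channel B carries more.

channel B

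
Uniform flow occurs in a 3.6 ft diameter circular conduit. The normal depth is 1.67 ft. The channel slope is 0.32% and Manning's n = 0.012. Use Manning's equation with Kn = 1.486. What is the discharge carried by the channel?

For a circular section of diameter D = 3.6 ft at depth y = 1.67 ft, the central angle is θ = 2 arccos(1 − 2y/D) = 2.997 rad. Then A = (D²/8)(θ − sin θ) = 4.622 ft² and P = Dθ/2 = 5.395 ft.
Hydraulic radius R = A/P = 4.622/5.395 = 0.8567 ft.
Manning's equation: Q = (1.486/n) A R^(2/3) S^(1/2) = (1.486/0.012) × 4.622 × 0.8567^(2/3) × 0.0032^(1/2) = 29.2 ft³/s.

Q = 29.2 ft³/s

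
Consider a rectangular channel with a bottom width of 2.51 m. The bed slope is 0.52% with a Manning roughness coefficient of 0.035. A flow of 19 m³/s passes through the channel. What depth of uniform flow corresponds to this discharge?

Manning's equation rearranged: A R^(2/3) = nQ / (1·√S) = 0.035 × 19 / (√0.0052) = 9.222.
Trying y = 3.43 m: A R^(2/3) = 8.137 — short.
Trying y = 4.72 m: A R^(2/3) = 11.78 — over.
Trying y = 3.82 m: A R^(2/3) = 9.231 — close enough.

y_n = 3.82 m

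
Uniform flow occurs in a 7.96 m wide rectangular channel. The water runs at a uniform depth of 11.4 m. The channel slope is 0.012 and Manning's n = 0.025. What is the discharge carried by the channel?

Flow area A = b·y = 7.96 × 11.4 = 90.74 m². Wetted perimeter P = b + 2y = 7.96 + 2×11.4 = 30.76 m.
Hydraulic radius R = A/P = 90.74/30.76 = 2.95 m.
Manning's equation: Q = (1/n) A R^(2/3) S^(1/2) = (1/0.025) × 90.74 × 2.95^(2/3) × 0.012^(1/2) = 818 m³/s.

Q = 818 m³/s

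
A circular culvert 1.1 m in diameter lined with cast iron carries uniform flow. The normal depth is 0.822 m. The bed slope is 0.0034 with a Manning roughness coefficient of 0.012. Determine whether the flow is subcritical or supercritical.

For a circular section of diameter D = 1.1 m at depth y = 0.822 m, the central angle is θ = 2 arccos(1 − 2y/D) = 4.176 rad. Then A = (D²/8)(θ − sin θ) = 0.7617 m² and P = Dθ/2 = 2.297 m.
Hydraulic radius R = A/P = 0.7617/2.297 = 0.3316 m.
V = (1/n) R^(2/3) √S = (1/0.012) × 0.3316^(2/3) × √0.0034 = 2.328 m/s. Hydraulic depth D_h = A/T = 0.7617/0.9561 = 0.7967 m.
Froude number Fr = V/√(g·D_h) = 2.328/√(9.81×0.7967) = 0.833, which is less than 1, so the flow is subcritical.

subcritical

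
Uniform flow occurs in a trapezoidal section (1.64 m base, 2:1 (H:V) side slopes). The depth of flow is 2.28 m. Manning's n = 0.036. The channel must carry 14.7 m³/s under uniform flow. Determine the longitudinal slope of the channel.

S = 0.00111

With bottom width b = 1.64 m and side slope z = 2: A = (b + zy)y = (1.64 + 2×2.28)×2.28 = 14.14 m²; P = b + 2y√(1+z²) = 1.64 + 2×2.28×2.236 = 11.84 m.
Hydraulic radius R = A/P = 14.14/11.84 = 1.194 m.
From Manning's equation, S = [nQ / (1 A R^(2/3))]² = [0.036 × 14.7 / (1 × 14.14 × 1.194^(2/3))]² = 0.00111.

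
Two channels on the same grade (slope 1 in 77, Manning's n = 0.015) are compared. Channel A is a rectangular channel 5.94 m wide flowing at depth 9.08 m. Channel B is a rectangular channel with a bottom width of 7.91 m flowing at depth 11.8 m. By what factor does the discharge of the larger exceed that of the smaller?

2.09

Channel A: Flow area A = b·y = 5.94 × 9.08 = 53.94 m². Wetted perimeter P = b + 2y = 5.94 + 2×9.08 = 24.1 m. Hydraulic radius R = A/P = 53.94/24.1 = 2.238 m. Q_A = (1/0.015)·53.94·2.238^(2/3)·√0.01299 = 701.1 m³/s.
Channel B: Flow area A = b·y = 7.91 × 11.8 = 93.34 m². Wetted perimeter P = b + 2y = 7.91 + 2×11.8 = 31.51 m. Hydraulic radius R = A/P = 93.34/31.51 = 2.962 m. Q_B = (1/0.015)·93.34·2.962^(2/3)·√0.01299 = 1463 m³/s.
The larger discharge is 1463 m³/s and the smaller is 701.1 m³/s; the ratio is 2.09.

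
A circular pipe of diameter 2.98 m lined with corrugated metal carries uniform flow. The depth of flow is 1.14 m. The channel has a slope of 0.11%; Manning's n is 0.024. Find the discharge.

For a circular section of diameter D = 2.98 m at depth y = 1.14 m, the central angle is θ = 2 arccos(1 − 2y/D) = 2.667 rad. Then A = (D²/8)(θ − sin θ) = 2.454 m² and P = Dθ/2 = 3.974 m.
Hydraulic radius R = A/P = 2.454/3.974 = 0.6175 m.
Manning's equation: Q = (1/n) A R^(2/3) S^(1/2) = (1/0.024) × 2.454 × 0.6175^(2/3) × 0.0011^(1/2) = 2.46 m³/s.

Q = 2.46 m³/s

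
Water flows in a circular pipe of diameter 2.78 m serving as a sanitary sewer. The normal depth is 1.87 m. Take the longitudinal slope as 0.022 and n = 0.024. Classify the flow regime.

For a circular section of diameter D = 2.78 m at depth y = 1.87 m, the central angle is θ = 2 arccos(1 − 2y/D) = 3.847 rad. Then A = (D²/8)(θ − sin θ) = 4.342 m² and P = Dθ/2 = 5.347 m.
Hydraulic radius R = A/P = 4.342/5.347 = 0.8121 m.
V = (1/n) R^(2/3) √S = (1/0.024) × 0.8121^(2/3) × √0.022 = 5.379 m/s. Hydraulic depth D_h = A/T = 4.342/2.609 = 1.664 m.
Froude number Fr = V/√(g·D_h) = 5.379/√(9.81×1.664) = 1.33, which is greater than 1, so the flow is supercritical.

supercritical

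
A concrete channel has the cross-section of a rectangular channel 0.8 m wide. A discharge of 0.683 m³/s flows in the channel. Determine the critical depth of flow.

For a rectangular channel, critical depth y_c = (q²/g)^(1/3) where q = Q/b = 0.683/0.8 = 0.8538 m²/s.
So y_c = (0.8538²/9.81)^(1/3) = 0.42 m.

y_c = 0.42 m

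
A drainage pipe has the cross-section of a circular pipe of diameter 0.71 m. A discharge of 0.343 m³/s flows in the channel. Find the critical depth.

y_c = 0.364 m

At critical depth, Q² T / (g A³) = 1, i.e. A³/T = Q²/g = 0.343²/9.81 = 0.01199.
Trying y = 0.275 m: A³/T = 0.004108 — too small.
Trying y = 0.43 m: A³/T = 0.02274 — too large.
Trying y = 0.364 m: A³/T = 0.01202 — close enough.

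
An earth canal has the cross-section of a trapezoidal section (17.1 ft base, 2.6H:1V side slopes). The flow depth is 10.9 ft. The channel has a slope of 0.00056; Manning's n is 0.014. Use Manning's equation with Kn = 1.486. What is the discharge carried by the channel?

With bottom width b = 17.1 ft and side slope z = 2.6: A = (b + zy)y = (17.1 + 2.6×10.9)×10.9 = 495.3 ft²; P = b + 2y√(1+z²) = 17.1 + 2×10.9×2.786 = 77.83 ft.
Hydraulic radius R = A/P = 495.3/77.83 = 6.364 ft.
Manning's equation: Q = (1.486/n) A R^(2/3) S^(1/2) = (1.486/0.014) × 495.3 × 6.364^(2/3) × 0.00056^(1/2) = 4270 ft³/s.

Q = 4270 ft³/s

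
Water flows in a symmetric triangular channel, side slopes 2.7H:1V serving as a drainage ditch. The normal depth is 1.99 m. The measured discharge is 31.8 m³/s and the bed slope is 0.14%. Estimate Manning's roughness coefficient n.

n = 0.012

For a triangular section with side slope z = 2.7: A = zy² = 2.7×1.99² = 10.69 m²; P = 2y√(1+z²) = 2×1.99×2.879 = 11.46 m.
Hydraulic radius R = A/P = 10.69/11.46 = 0.9331 m.
Rearranging Manning's equation: n = (1/Q) A R^(2/3) S^(1/2) = (1/31.8) × 10.69 × 0.9331^(2/3) × √0.0014 = 0.012.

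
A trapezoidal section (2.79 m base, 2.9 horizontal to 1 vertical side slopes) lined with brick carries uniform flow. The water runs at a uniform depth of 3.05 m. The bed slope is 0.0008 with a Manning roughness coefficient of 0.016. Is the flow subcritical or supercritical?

subcritical

With bottom width b = 2.79 m and side slope z = 2.9: A = (b + zy)y = (2.79 + 2.9×3.05)×3.05 = 35.49 m²; P = b + 2y√(1+z²) = 2.79 + 2×3.05×3.068 = 21.5 m.
Hydraulic radius R = A/P = 35.49/21.5 = 1.65 m.
V = (1/n) R^(2/3) √S = (1/0.016) × 1.65^(2/3) × √0.0008 = 2.469 m/s. Hydraulic depth D_h = A/T = 35.49/20.48 = 1.733 m.
Froude number Fr = V/√(g·D_h) = 2.469/√(9.81×1.733) = 0.599, which is less than 1, so the flow is subcritical.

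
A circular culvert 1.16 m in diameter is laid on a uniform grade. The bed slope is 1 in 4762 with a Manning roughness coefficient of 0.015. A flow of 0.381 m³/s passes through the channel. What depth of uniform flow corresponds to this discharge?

y_n = 0.823 m

Manning's equation rearranged: A R^(2/3) = nQ / (1·√S) = 0.015 × 0.381 / (√0.00021) = 0.3944.
Trying y = 0.997 m: A R^(2/3) = 0.4809 — too large.
Trying y = 0.693 m: A R^(2/3) = 0.309 — too small.
Trying y = 0.823 m: A R^(2/3) = 0.3945 — close enough.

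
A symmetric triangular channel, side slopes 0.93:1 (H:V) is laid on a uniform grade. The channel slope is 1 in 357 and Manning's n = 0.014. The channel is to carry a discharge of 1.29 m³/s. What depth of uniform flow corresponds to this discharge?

Manning's equation rearranged: A R^(2/3) = nQ / (1·√S) = 0.014 × 1.29 / (√0.002801) = 0.3412.
Trying y = 1.1 m: A R^(2/3) = 0.5847 — too large.
Trying y = 0.76 m: A R^(2/3) = 0.2181 — too small.
Trying y = 0.899 m: A R^(2/3) = 0.3414 — matches.

y_n = 0.899 m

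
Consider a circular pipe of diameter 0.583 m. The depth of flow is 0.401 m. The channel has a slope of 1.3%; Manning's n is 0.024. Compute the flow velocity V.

For a circular section of diameter D = 0.583 m at depth y = 0.401 m, the central angle is θ = 2 arccos(1 − 2y/D) = 3.912 rad. Then A = (D²/8)(θ − sin θ) = 0.1958 m² and P = Dθ/2 = 1.14 m.
Hydraulic radius R = A/P = 0.1958/1.14 = 0.1717 m.
From Manning's equation, V = (1/n) R^(2/3) S^(1/2) = (1/0.024) × 0.1717^(2/3) × 0.013^(1/2) = 1.47 m/s.

V = 1.47 m/s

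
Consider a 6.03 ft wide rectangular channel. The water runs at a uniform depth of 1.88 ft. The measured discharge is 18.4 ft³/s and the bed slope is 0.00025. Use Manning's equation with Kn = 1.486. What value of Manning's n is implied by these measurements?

n = 0.016

Flow area A = b·y = 6.03 × 1.88 = 11.34 ft². Wetted perimeter P = b + 2y = 6.03 + 2×1.88 = 9.79 ft.
Hydraulic radius R = A/P = 11.34/9.79 = 1.158 ft.
Rearranging Manning's equation: n = (1.486/Q) A R^(2/3) S^(1/2) = (1.486/18.4) × 11.34 × 1.158^(2/3) × √0.00025 = 0.016.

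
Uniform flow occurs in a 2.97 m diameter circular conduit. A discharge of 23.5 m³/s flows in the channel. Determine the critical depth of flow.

At critical depth, Q² T / (g A³) = 1, i.e. A³/T = Q²/g = 23.5²/9.81 = 56.29.
Trying y = 2.54 m: A³/T = 120.1 — over.
Trying y = 2.13 m: A³/T = 56.2 — matches.

y_c = 2.13 m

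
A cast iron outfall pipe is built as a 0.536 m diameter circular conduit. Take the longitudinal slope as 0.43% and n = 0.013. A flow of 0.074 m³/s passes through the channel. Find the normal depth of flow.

Manning's equation rearranged: A R^(2/3) = nQ / (1·√S) = 0.013 × 0.074 / (√0.0043) = 0.01467.
Trying y = 0.126 m: A R^(2/3) = 0.007161 — too small.
Trying y = 0.182 m: A R^(2/3) = 0.01467 — matches.

y_n = 0.182 m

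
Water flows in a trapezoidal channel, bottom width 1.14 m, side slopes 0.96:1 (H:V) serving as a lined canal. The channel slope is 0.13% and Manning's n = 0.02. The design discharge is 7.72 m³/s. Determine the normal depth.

Manning's equation rearranged: A R^(2/3) = nQ / (1·√S) = 0.02 × 7.72 / (√0.0013) = 4.282.
At y = 2.14 m: A R^(2/3) = 6.682 — over.
At y = 1.46 m: A R^(2/3) = 2.968 — short.
At y = 1.74 m: A R^(2/3) = 4.284 — close enough.

y_n = 1.74 m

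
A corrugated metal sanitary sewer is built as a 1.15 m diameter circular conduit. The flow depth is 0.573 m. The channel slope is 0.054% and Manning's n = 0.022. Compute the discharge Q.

Q = 0.238 m³/s

For a circular section of diameter D = 1.15 m at depth y = 0.573 m, the central angle is θ = 2 arccos(1 − 2y/D) = 3.135 rad. Then A = (D²/8)(θ − sin θ) = 0.517 m² and P = Dθ/2 = 1.802 m.
Hydraulic radius R = A/P = 0.517/1.802 = 0.2869 m.
Manning's equation: Q = (1/n) A R^(2/3) S^(1/2) = (1/0.022) × 0.517 × 0.2869^(2/3) × 0.00054^(1/2) = 0.238 m³/s.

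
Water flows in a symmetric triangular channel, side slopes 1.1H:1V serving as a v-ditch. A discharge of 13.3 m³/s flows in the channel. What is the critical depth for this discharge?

At critical depth, Q² T / (g A³) = 1, i.e. A³/T = Q²/g = 13.3²/9.81 = 18.03.
Trying y = 2.22 m: A³/T = 32.62 — over.
Trying y = 1.37 m: A³/T = 2.92 — short.
Trying y = 1.97 m: A³/T = 17.95 — matches.

y_c = 1.97 m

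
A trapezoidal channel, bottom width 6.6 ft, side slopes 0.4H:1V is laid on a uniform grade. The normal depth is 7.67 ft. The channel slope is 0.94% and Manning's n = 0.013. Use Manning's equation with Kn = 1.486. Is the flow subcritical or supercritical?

supercritical

With bottom width b = 6.6 ft and side slope z = 0.4: A = (b + zy)y = (6.6 + 0.4×7.67)×7.67 = 74.15 ft²; P = b + 2y√(1+z²) = 6.6 + 2×7.67×1.077 = 23.12 ft.
Hydraulic radius R = A/P = 74.15/23.12 = 3.207 ft.
V = (1.486/n) R^(2/3) √S = (1.486/0.013) × 3.207^(2/3) × √0.0094 = 24.1 ft/s. Hydraulic depth D_h = A/T = 74.15/12.74 = 5.822 ft.
Froude number Fr = V/√(g·D_h) = 24.1/√(32.2×5.822) = 1.76, which is greater than 1, so the flow is supercritical.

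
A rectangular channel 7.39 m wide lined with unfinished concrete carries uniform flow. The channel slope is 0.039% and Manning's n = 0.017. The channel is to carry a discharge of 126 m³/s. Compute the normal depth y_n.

y_n = 7.93 m

Manning's equation rearranged: A R^(2/3) = nQ / (1·√S) = 0.017 × 126 / (√0.00039) = 108.5.
At y = 6.61 m: A R^(2/3) = 86.83 — short.
At y = 7.93 m: A R^(2/3) = 108.5 — close enough.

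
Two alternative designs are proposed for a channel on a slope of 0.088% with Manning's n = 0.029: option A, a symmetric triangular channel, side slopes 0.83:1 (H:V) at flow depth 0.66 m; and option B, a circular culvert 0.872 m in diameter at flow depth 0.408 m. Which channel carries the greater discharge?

Channel A: For a triangular section with side slope z = 0.83: A = zy² = 0.83×0.66² = 0.3615 m²; P = 2y√(1+z²) = 2×0.66×1.3 = 1.715 m. Hydraulic radius R = A/P = 0.3615/1.715 = 0.2108 m. Q_A = (1/0.029)·0.3615·0.2108^(2/3)·√0.00088 = 0.131 m³/s.
Channel B: For a circular section of diameter D = 0.872 m at depth y = 0.408 m, the central angle is θ = 2 arccos(1 − 2y/D) = 3.013 rad. Then A = (D²/8)(θ − sin θ) = 0.2742 m² and P = Dθ/2 = 1.314 m. Hydraulic radius R = A/P = 0.2742/1.314 = 0.2087 m. Q_B = (1/0.029)·0.2742·0.2087^(2/3)·√0.00088 = 0.0987 m³/s.
Q_A = 0.131 m³/s vs Q_B = 0.0987 m³/s, so channel A carries more.

channel A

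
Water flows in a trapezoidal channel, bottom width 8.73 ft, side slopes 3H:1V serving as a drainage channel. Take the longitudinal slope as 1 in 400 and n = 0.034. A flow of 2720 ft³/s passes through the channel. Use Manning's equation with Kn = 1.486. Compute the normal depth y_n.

Manning's equation rearranged: A R^(2/3) = nQ / (1.486·√S) = 0.034 × 2720 / (1.486 × √0.0025) = 1245.
Try y = 12.5 ft: A R^(2/3) = 2030 — too large.
Try y = 8.6 ft: A R^(2/3) = 833.8 — too small.
Try y = 10.2 ft: A R^(2/3) = 1247 — close enough.

y_n = 10.2 ft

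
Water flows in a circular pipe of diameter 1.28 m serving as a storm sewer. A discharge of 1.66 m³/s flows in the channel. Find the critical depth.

At critical depth, Q² T / (g A³) = 1, i.e. A³/T = Q²/g = 1.66²/9.81 = 0.2809.
At y = 0.585 m: A³/T = 0.1476 — low.
At y = 0.692 m: A³/T = 0.2804 — matches.

y_c = 0.692 m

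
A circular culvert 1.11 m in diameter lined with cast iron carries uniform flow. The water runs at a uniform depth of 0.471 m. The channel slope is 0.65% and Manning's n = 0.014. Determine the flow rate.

For a circular section of diameter D = 1.11 m at depth y = 0.471 m, the central angle is θ = 2 arccos(1 − 2y/D) = 2.838 rad. Then A = (D²/8)(θ − sin θ) = 0.391 m² and P = Dθ/2 = 1.575 m.
Hydraulic radius R = A/P = 0.391/1.575 = 0.2482 m.
Manning's equation: Q = (1/n) A R^(2/3) S^(1/2) = (1/0.014) × 0.391 × 0.2482^(2/3) × 0.0065^(1/2) = 0.889 m³/s.

Q = 0.889 m³/s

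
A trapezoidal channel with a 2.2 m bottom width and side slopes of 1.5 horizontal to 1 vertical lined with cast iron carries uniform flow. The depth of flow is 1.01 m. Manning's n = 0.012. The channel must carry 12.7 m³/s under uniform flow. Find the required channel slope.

S = 0.00298

With bottom width b = 2.2 m and side slope z = 1.5: A = (b + zy)y = (2.2 + 1.5×1.01)×1.01 = 3.752 m²; P = b + 2y√(1+z²) = 2.2 + 2×1.01×1.803 = 5.842 m.
Hydraulic radius R = A/P = 3.752/5.842 = 0.6423 m.
From Manning's equation, S = [nQ / (1 A R^(2/3))]² = [0.012 × 12.7 / (1 × 3.752 × 0.6423^(2/3))]² = 0.00298.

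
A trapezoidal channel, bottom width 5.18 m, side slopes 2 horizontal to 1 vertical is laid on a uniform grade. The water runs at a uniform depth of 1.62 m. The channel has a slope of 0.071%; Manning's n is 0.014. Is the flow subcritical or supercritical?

With bottom width b = 5.18 m and side slope z = 2: A = (b + zy)y = (5.18 + 2×1.62)×1.62 = 13.64 m²; P = b + 2y√(1+z²) = 5.18 + 2×1.62×2.236 = 12.42 m.
Hydraulic radius R = A/P = 13.64/12.42 = 1.098 m.
V = (1/n) R^(2/3) √S = (1/0.014) × 1.098^(2/3) × √0.00071 = 2.025 m/s. Hydraulic depth D_h = A/T = 13.64/11.66 = 1.17 m.
Froude number Fr = V/√(g·D_h) = 2.025/√(9.81×1.17) = 0.598, which is less than 1, so the flow is subcritical.

subcritical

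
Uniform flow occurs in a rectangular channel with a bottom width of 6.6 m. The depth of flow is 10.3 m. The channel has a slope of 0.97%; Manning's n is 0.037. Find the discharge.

Q = 333 m³/s

Flow area A = b·y = 6.6 × 10.3 = 67.98 m². Wetted perimeter P = b + 2y = 6.6 + 2×10.3 = 27.2 m.
Hydraulic radius R = A/P = 67.98/27.2 = 2.499 m.
Manning's equation: Q = (1/n) A R^(2/3) S^(1/2) = (1/0.037) × 67.98 × 2.499^(2/3) × 0.0097^(1/2) = 333 m³/s.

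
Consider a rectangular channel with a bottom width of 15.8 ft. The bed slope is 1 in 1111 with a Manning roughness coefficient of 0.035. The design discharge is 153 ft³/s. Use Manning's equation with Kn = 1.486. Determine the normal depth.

y_n = 3.98 ft

Manning's equation rearranged: A R^(2/3) = nQ / (1.486·√S) = 0.035 × 153 / (1.486 × √0.0009001) = 120.1.
Try y = 2.79 ft: A R^(2/3) = 71.41 — low.
Try y = 4.33 ft: A R^(2/3) = 135.8 — high.
Try y = 3.98 ft: A R^(2/3) = 120.3 — ≈ 120.1.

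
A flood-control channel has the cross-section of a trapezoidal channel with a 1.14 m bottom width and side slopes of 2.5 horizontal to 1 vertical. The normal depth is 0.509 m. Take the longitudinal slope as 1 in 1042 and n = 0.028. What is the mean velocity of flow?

With bottom width b = 1.14 m and side slope z = 2.5: A = (b + zy)y = (1.14 + 2.5×0.509)×0.509 = 1.228 m²; P = b + 2y√(1+z²) = 1.14 + 2×0.509×2.693 = 3.881 m.
Hydraulic radius R = A/P = 1.228/3.881 = 0.3164 m.
From Manning's equation, V = (1/n) R^(2/3) S^(1/2) = (1/0.028) × 0.3164^(2/3) × 0.0009597^(1/2) = 0.514 m/s.

V = 0.514 m/s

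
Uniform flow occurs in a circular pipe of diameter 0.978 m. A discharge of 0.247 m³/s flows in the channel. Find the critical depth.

At critical depth, Q² T / (g A³) = 1, i.e. A³/T = Q²/g = 0.247²/9.81 = 0.006219.
At y = 0.23 m: A³/T = 0.002947 — too small.
At y = 0.317 m: A³/T = 0.01025 — too large.
At y = 0.279 m: A³/T = 0.00625 — ≈ 0.006219.

y_c = 0.279 m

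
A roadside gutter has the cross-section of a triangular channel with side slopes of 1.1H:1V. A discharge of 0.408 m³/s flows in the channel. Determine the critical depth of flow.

y_c = 0.489 m

At critical depth, Q² T / (g A³) = 1, i.e. A³/T = Q²/g = 0.408²/9.81 = 0.01697.
Trying y = 0.572 m: A³/T = 0.03705 — over.
Trying y = 0.333 m: A³/T = 0.002477 — short.
Trying y = 0.489 m: A³/T = 0.01692 — close enough.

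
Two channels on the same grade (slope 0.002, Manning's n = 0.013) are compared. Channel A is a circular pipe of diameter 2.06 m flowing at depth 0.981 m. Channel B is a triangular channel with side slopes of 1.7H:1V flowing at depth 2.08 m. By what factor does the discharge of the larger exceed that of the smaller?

Channel A: For a circular section of diameter D = 2.06 m at depth y = 0.981 m, the central angle is θ = 2 arccos(1 − 2y/D) = 3.046 rad. Then A = (D²/8)(θ − sin θ) = 1.566 m² and P = Dθ/2 = 3.138 m. Hydraulic radius R = A/P = 1.566/3.138 = 0.4989 m. Q_A = (1/0.013)·1.566·0.4989^(2/3)·√0.002 = 3.388 m³/s.
Channel B: For a triangular section with side slope z = 1.7: A = zy² = 1.7×2.08² = 7.355 m²; P = 2y√(1+z²) = 2×2.08×1.972 = 8.205 m. Hydraulic radius R = A/P = 7.355/8.205 = 0.8964 m. Q_B = (1/0.013)·7.355·0.8964^(2/3)·√0.002 = 23.52 m³/s.
The larger discharge is 23.52 m³/s and the smaller is 3.388 m³/s; the ratio is 6.94.

6.94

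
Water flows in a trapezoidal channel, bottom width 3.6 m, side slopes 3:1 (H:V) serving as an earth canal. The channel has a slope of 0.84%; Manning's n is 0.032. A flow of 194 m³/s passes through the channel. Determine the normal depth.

Manning's equation rearranged: A R^(2/3) = nQ / (1·√S) = 0.032 × 194 / (√0.0084) = 67.73.
Try y = 2.87 m: A R^(2/3) = 48.16 — short.
Try y = 3.65 m: A R^(2/3) = 84.03 — over.
Try y = 3.33 m: A R^(2/3) = 67.83 — matches.

y_n = 3.33 m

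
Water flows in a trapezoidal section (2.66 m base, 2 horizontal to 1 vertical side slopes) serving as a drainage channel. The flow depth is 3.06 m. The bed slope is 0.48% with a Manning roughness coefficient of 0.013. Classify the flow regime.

supercritical

With bottom width b = 2.66 m and side slope z = 2: A = (b + zy)y = (2.66 + 2×3.06)×3.06 = 26.87 m²; P = b + 2y√(1+z²) = 2.66 + 2×3.06×2.236 = 16.34 m.
Hydraulic radius R = A/P = 26.87/16.34 = 1.644 m.
V = (1/n) R^(2/3) √S = (1/0.013) × 1.644^(2/3) × √0.0048 = 7.423 m/s. Hydraulic depth D_h = A/T = 26.87/14.9 = 1.803 m.
Froude number Fr = V/√(g·D_h) = 7.423/√(9.81×1.803) = 1.76, which is greater than 1, so the flow is supercritical.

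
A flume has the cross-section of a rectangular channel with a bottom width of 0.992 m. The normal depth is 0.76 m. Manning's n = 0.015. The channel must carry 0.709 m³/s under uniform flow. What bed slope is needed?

Flow area A = b·y = 0.992 × 0.76 = 0.7539 m². Wetted perimeter P = b + 2y = 0.992 + 2×0.76 = 2.512 m.
Hydraulic radius R = A/P = 0.7539/2.512 = 0.3001 m.
From Manning's equation, S = [nQ / (1 A R^(2/3))]² = [0.015 × 0.709 / (1 × 0.7539 × 0.3001^(2/3))]² = 0.00099.

S = 0.00099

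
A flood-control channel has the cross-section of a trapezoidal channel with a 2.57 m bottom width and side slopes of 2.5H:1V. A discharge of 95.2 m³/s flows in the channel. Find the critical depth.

y_c = 2.66 m

At critical depth, Q² T / (g A³) = 1, i.e. A³/T = Q²/g = 95.2²/9.81 = 923.9.
Trying y = 2.34 m: A³/T = 536 — too small.
Trying y = 3.07 m: A³/T = 1736 — too large.
Trying y = 2.66 m: A³/T = 929.5 — matches.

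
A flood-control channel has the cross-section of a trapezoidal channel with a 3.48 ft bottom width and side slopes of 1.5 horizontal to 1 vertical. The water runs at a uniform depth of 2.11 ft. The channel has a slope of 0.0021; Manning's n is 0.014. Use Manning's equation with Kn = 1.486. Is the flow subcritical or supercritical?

subcritical

With bottom width b = 3.48 ft and side slope z = 1.5: A = (b + zy)y = (3.48 + 1.5×2.11)×2.11 = 14.02 ft²; P = b + 2y√(1+z²) = 3.48 + 2×2.11×1.803 = 11.09 ft.
Hydraulic radius R = A/P = 14.02/11.09 = 1.265 ft.
V = (1.486/n) R^(2/3) √S = (1.486/0.014) × 1.265^(2/3) × √0.0021 = 5.688 ft/s. Hydraulic depth D_h = A/T = 14.02/9.81 = 1.429 ft.
Froude number Fr = V/√(g·D_h) = 5.688/√(32.2×1.429) = 0.838, which is less than 1, so the flow is subcritical.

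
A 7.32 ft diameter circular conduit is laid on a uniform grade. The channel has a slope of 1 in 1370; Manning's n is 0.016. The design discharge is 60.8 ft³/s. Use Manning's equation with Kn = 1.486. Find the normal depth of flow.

y_n = 3.15 ft

Manning's equation rearranged: A R^(2/3) = nQ / (1.486·√S) = 0.016 × 60.8 / (1.486 × √0.0007299) = 24.23.
Try y = 3.55 ft: A R^(2/3) = 29.88 — too large.
Try y = 2.56 ft: A R^(2/3) = 16.53 — too small.
Try y = 3.15 ft: A R^(2/3) = 24.22 — matches.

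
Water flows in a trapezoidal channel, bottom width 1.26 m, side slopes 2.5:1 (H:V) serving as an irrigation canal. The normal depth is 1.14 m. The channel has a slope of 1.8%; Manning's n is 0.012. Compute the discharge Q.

Q = 38.6 m³/s

With bottom width b = 1.26 m and side slope z = 2.5: A = (b + zy)y = (1.26 + 2.5×1.14)×1.14 = 4.685 m²; P = b + 2y√(1+z²) = 1.26 + 2×1.14×2.693 = 7.399 m.
Hydraulic radius R = A/P = 4.685/7.399 = 0.6332 m.
Manning's equation: Q = (1/n) A R^(2/3) S^(1/2) = (1/0.012) × 4.685 × 0.6332^(2/3) × 0.018^(1/2) = 38.6 m³/s.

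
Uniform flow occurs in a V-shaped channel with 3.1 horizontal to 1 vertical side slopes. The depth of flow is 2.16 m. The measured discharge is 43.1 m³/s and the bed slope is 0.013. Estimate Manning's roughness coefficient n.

n = 0.039

For a triangular section with side slope z = 3.1: A = zy² = 3.1×2.16² = 14.46 m²; P = 2y√(1+z²) = 2×2.16×3.257 = 14.07 m.
Hydraulic radius R = A/P = 14.46/14.07 = 1.028 m.
Rearranging Manning's equation: n = (1/Q) A R^(2/3) S^(1/2) = (1/43.1) × 14.46 × 1.028^(2/3) × √0.013 = 0.039.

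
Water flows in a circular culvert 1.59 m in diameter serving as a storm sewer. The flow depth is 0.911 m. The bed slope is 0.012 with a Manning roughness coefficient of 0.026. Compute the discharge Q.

For a circular section of diameter D = 1.59 m at depth y = 0.911 m, the central angle is θ = 2 arccos(1 − 2y/D) = 3.434 rad. Then A = (D²/8)(θ − sin θ) = 1.177 m² and P = Dθ/2 = 2.73 m.
Hydraulic radius R = A/P = 1.177/2.73 = 0.4309 m.
Manning's equation: Q = (1/n) A R^(2/3) S^(1/2) = (1/0.026) × 1.177 × 0.4309^(2/3) × 0.012^(1/2) = 2.83 m³/s.

Q = 2.83 m³/s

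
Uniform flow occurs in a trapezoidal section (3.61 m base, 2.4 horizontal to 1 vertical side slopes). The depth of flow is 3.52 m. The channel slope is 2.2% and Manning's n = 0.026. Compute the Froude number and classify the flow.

supercritical

With bottom width b = 3.61 m and side slope z = 2.4: A = (b + zy)y = (3.61 + 2.4×3.52)×3.52 = 42.44 m²; P = b + 2y√(1+z²) = 3.61 + 2×3.52×2.6 = 21.91 m.
Hydraulic radius R = A/P = 42.44/21.91 = 1.937 m.
V = (1/n) R^(2/3) √S = (1/0.026) × 1.937^(2/3) × √0.022 = 8.864 m/s. Hydraulic depth D_h = A/T = 42.44/20.51 = 2.07 m.
Froude number Fr = V/√(g·D_h) = 8.864/√(9.81×2.07) = 1.97, which is greater than 1, so the flow is supercritical.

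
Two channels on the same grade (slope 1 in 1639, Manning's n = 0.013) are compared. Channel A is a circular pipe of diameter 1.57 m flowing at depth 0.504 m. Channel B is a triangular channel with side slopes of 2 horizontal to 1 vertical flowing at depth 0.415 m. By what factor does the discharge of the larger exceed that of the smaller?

2.07

Channel A: For a circular section of diameter D = 1.57 m at depth y = 0.504 m, the central angle is θ = 2 arccos(1 − 2y/D) = 2.409 rad. Then A = (D²/8)(θ − sin θ) = 0.5364 m² and P = Dθ/2 = 1.891 m. Hydraulic radius R = A/P = 0.5364/1.891 = 0.2836 m. Q_A = (1/0.013)·0.5364·0.2836^(2/3)·√0.0006101 = 0.4399 m³/s.
Channel B: For a triangular section with side slope z = 2: A = zy² = 2×0.415² = 0.3444 m²; P = 2y√(1+z²) = 2×0.415×2.236 = 1.856 m. Hydraulic radius R = A/P = 0.3444/1.856 = 0.1856 m. Q_B = (1/0.013)·0.3444·0.1856^(2/3)·√0.0006101 = 0.2129 m³/s.
The larger discharge is 0.4399 m³/s and the smaller is 0.2129 m³/s; the ratio is 2.07.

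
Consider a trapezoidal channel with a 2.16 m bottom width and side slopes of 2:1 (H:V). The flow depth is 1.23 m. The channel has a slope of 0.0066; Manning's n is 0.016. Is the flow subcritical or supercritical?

supercritical

With bottom width b = 2.16 m and side slope z = 2: A = (b + zy)y = (2.16 + 2×1.23)×1.23 = 5.683 m²; P = b + 2y√(1+z²) = 2.16 + 2×1.23×2.236 = 7.661 m.
Hydraulic radius R = A/P = 5.683/7.661 = 0.7418 m.
V = (1/n) R^(2/3) √S = (1/0.016) × 0.7418^(2/3) × √0.0066 = 4.161 m/s. Hydraulic depth D_h = A/T = 5.683/7.08 = 0.8026 m.
Froude number Fr = V/√(g·D_h) = 4.161/√(9.81×0.8026) = 1.48, which is greater than 1, so the flow is supercritical.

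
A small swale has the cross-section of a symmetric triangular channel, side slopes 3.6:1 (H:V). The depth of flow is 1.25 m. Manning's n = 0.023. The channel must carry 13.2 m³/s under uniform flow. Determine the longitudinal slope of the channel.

For a triangular section with side slope z = 3.6: A = zy² = 3.6×1.25² = 5.625 m²; P = 2y√(1+z²) = 2×1.25×3.736 = 9.341 m.
Hydraulic radius R = A/P = 5.625/9.341 = 0.6022 m.
From Manning's equation, S = [nQ / (1 A R^(2/3))]² = [0.023 × 13.2 / (1 × 5.625 × 0.6022^(2/3))]² = 0.00573.

S = 0.00573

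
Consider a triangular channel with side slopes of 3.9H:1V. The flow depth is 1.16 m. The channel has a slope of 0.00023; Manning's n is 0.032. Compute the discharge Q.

Q = 1.69 m³/s

For a triangular section with side slope z = 3.9: A = zy² = 3.9×1.16² = 5.248 m²; P = 2y√(1+z²) = 2×1.16×4.026 = 9.341 m.
Hydraulic radius R = A/P = 5.248/9.341 = 0.5618 m.
Manning's equation: Q = (1/n) A R^(2/3) S^(1/2) = (1/0.032) × 5.248 × 0.5618^(2/3) × 0.00023^(1/2) = 1.69 m³/s.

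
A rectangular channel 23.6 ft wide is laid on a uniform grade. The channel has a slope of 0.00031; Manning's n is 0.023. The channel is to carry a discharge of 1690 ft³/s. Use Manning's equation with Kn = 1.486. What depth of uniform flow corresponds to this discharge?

Manning's equation rearranged: A R^(2/3) = nQ / (1.486·√S) = 0.023 × 1690 / (1.486 × √0.00031) = 1486.
Trying y = 19.6 ft: A R^(2/3) = 1751 — over.
Trying y = 13.8 ft: A R^(2/3) = 1118 — short.
Trying y = 17.2 ft: A R^(2/3) = 1485 — matches.

y_n = 17.2 ft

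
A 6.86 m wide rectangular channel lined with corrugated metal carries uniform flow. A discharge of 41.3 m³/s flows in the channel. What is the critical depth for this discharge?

y_c = 1.55 m

For a rectangular channel, critical depth y_c = (q²/g)^(1/3) where q = Q/b = 41.3/6.86 = 6.02 m²/s.
So y_c = (6.02²/9.81)^(1/3) = 1.55 m.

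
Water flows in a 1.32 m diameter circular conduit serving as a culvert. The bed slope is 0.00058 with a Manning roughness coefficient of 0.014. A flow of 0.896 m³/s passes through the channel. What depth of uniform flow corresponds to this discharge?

Manning's equation rearranged: A R^(2/3) = nQ / (1·√S) = 0.014 × 0.896 / (√0.00058) = 0.5209.
Trying y = 1.11 m: A R^(2/3) = 0.6678 — too large.
Trying y = 0.673 m: A R^(2/3) = 0.3377 — too small.
Trying y = 0.891 m: A R^(2/3) = 0.5211 — matches.

y_n = 0.891 m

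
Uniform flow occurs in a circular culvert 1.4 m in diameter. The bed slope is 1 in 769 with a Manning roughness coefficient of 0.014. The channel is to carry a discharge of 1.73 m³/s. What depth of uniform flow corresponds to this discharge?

Manning's equation rearranged: A R^(2/3) = nQ / (1·√S) = 0.014 × 1.73 / (√0.0013) = 0.6716.
At y = 0.707 m: A R^(2/3) = 0.3888 — low.
At y = 1.29 m: A R^(2/3) = 0.8208 — high.
At y = 1.02 m: A R^(2/3) = 0.6734 — matches.

y_n = 1.02 m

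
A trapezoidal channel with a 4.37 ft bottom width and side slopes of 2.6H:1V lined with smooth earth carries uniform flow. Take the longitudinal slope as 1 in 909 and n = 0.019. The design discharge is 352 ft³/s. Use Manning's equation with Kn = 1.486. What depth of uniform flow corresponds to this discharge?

Manning's equation rearranged: A R^(2/3) = nQ / (1.486·√S) = 0.019 × 352 / (1.486 × √0.0011) = 135.7.
Try y = 5.33 ft: A R^(2/3) = 195.4 — over.
Try y = 4.03 ft: A R^(2/3) = 102.2 — short.
Try y = 4.56 ft: A R^(2/3) = 135.7 — matches.

y_n = 4.56 ft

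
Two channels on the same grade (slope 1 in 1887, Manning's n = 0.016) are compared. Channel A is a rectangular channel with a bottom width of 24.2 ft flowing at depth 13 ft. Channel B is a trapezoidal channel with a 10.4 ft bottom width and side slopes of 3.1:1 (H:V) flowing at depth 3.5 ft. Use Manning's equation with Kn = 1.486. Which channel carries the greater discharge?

Channel A: Flow area A = b·y = 24.2 × 13 = 314.6 ft². Wetted perimeter P = b + 2y = 24.2 + 2×13 = 50.2 ft. Hydraulic radius R = A/P = 314.6/50.2 = 6.267 ft. Q_A = (1.486/0.016)·314.6·6.267^(2/3)·√0.0005299 = 2286 ft³/s.
Channel B: With bottom width b = 10.4 ft and side slope z = 3.1: A = (b + zy)y = (10.4 + 3.1×3.5)×3.5 = 74.38 ft²; P = b + 2y√(1+z²) = 10.4 + 2×3.5×3.257 = 33.2 ft. Hydraulic radius R = A/P = 74.38/33.2 = 2.24 ft. Q_B = (1.486/0.016)·74.38·2.24^(2/3)·√0.0005299 = 272.2 ft³/s.
Q_A = 2286 ft³/s vs Q_B = 272.2 ft³/s, so channel A carries more.

channel A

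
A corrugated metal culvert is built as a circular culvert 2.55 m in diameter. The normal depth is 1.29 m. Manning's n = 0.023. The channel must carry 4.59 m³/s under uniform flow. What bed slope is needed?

S = 0.00299

For a circular section of diameter D = 2.55 m at depth y = 1.29 m, the central angle is θ = 2 arccos(1 − 2y/D) = 3.165 rad. Then A = (D²/8)(θ − sin θ) = 2.592 m² and P = Dθ/2 = 4.036 m.
Hydraulic radius R = A/P = 2.592/4.036 = 0.6422 m.
From Manning's equation, S = [nQ / (1 A R^(2/3))]² = [0.023 × 4.59 / (1 × 2.592 × 0.6422^(2/3))]² = 0.00299.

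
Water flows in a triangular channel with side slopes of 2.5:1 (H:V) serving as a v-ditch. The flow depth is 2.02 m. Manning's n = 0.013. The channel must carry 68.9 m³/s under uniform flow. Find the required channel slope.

For a triangular section with side slope z = 2.5: A = zy² = 2.5×2.02² = 10.2 m²; P = 2y√(1+z²) = 2×2.02×2.693 = 10.88 m.
Hydraulic radius R = A/P = 10.2/10.88 = 0.9378 m.
From Manning's equation, S = [nQ / (1 A R^(2/3))]² = [0.013 × 68.9 / (1 × 10.2 × 0.9378^(2/3))]² = 0.0084.

S = 0.0084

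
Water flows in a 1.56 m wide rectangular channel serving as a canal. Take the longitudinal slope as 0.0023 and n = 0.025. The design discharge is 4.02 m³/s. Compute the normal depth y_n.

y_n = 1.98 m

Manning's equation rearranged: A R^(2/3) = nQ / (1·√S) = 0.025 × 4.02 / (√0.0023) = 2.096.
At y = 2.52 m: A R^(2/3) = 2.783 — high.
At y = 1.98 m: A R^(2/3) = 2.097 — close enough.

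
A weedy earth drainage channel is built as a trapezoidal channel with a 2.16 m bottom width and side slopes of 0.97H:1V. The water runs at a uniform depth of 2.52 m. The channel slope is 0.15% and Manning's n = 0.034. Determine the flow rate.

With bottom width b = 2.16 m and side slope z = 0.97: A = (b + zy)y = (2.16 + 0.97×2.52)×2.52 = 11.6 m²; P = b + 2y√(1+z²) = 2.16 + 2×2.52×1.393 = 9.182 m.
Hydraulic radius R = A/P = 11.6/9.182 = 1.264 m.
Manning's equation: Q = (1/n) A R^(2/3) S^(1/2) = (1/0.034) × 11.6 × 1.264^(2/3) × 0.0015^(1/2) = 15.4 m³/s.

Q = 15.4 m³/s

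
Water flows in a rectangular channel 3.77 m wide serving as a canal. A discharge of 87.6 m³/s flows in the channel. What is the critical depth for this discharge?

For a rectangular channel, critical depth y_c = (q²/g)^(1/3) where q = Q/b = 87.6/3.77 = 23.24 m²/s.
So y_c = (23.24²/9.81)^(1/3) = 3.8 m.

y_c = 3.8 m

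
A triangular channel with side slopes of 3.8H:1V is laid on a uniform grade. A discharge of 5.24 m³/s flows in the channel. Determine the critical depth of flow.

At critical depth, Q² T / (g A³) = 1, i.e. A³/T = Q²/g = 5.24²/9.81 = 2.799.
Trying y = 0.648 m: A³/T = 0.8249 — too small.
Trying y = 0.827 m: A³/T = 2.793 — close enough.

y_c = 0.827 m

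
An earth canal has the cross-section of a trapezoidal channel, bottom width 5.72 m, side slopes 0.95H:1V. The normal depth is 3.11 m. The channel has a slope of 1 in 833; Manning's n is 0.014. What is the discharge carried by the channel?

Q = 102 m³/s

With bottom width b = 5.72 m and side slope z = 0.95: A = (b + zy)y = (5.72 + 0.95×3.11)×3.11 = 26.98 m²; P = b + 2y√(1+z²) = 5.72 + 2×3.11×1.379 = 14.3 m.
Hydraulic radius R = A/P = 26.98/14.3 = 1.887 m.
Manning's equation: Q = (1/n) A R^(2/3) S^(1/2) = (1/0.014) × 26.98 × 1.887^(2/3) × 0.0012^(1/2) = 102 m³/s.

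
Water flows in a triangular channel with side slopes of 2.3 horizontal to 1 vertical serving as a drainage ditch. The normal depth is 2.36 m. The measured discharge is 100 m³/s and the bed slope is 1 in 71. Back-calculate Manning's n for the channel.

n = 0.016

For a triangular section with side slope z = 2.3: A = zy² = 2.3×2.36² = 12.81 m²; P = 2y√(1+z²) = 2×2.36×2.508 = 11.84 m.
Hydraulic radius R = A/P = 12.81/11.84 = 1.082 m.
Rearranging Manning's equation: n = (1/Q) A R^(2/3) S^(1/2) = (1/100) × 12.81 × 1.082^(2/3) × √0.01408 = 0.016.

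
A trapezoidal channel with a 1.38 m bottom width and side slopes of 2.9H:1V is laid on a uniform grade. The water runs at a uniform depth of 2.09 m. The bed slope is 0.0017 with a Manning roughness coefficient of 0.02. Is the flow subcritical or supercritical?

With bottom width b = 1.38 m and side slope z = 2.9: A = (b + zy)y = (1.38 + 2.9×2.09)×2.09 = 15.55 m²; P = b + 2y√(1+z²) = 1.38 + 2×2.09×3.068 = 14.2 m.
Hydraulic radius R = A/P = 15.55/14.2 = 1.095 m.
V = (1/n) R^(2/3) √S = (1/0.02) × 1.095^(2/3) × √0.0017 = 2.19 m/s. Hydraulic depth D_h = A/T = 15.55/13.5 = 1.152 m.
Froude number Fr = V/√(g·D_h) = 2.19/√(9.81×1.152) = 0.652, which is less than 1, so the flow is subcritical.

subcritical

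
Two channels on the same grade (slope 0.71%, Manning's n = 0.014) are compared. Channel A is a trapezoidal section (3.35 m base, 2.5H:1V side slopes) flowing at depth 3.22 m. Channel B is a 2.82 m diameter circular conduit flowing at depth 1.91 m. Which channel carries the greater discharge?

channel A

Channel A: With bottom width b = 3.35 m and side slope z = 2.5: A = (b + zy)y = (3.35 + 2.5×3.22)×3.22 = 36.71 m²; P = b + 2y√(1+z²) = 3.35 + 2×3.22×2.693 = 20.69 m. Hydraulic radius R = A/P = 36.71/20.69 = 1.774 m. Q_A = (1/0.014)·36.71·1.774^(2/3)·√0.0071 = 323.8 m³/s.
Channel B: For a circular section of diameter D = 2.82 m at depth y = 1.91 m, the central angle is θ = 2 arccos(1 − 2y/D) = 3.867 rad. Then A = (D²/8)(θ − sin θ) = 4.503 m² and P = Dθ/2 = 5.452 m. Hydraulic radius R = A/P = 4.503/5.452 = 0.8259 m. Q_B = (1/0.014)·4.503·0.8259^(2/3)·√0.0071 = 23.86 m³/s.
Q_A = 323.8 m³/s vs Q_B = 23.86 m³/s, so channel A carries more.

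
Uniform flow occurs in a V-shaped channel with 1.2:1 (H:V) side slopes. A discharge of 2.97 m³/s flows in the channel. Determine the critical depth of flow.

y_c = 1.05 m

At critical depth, Q² T / (g A³) = 1, i.e. A³/T = Q²/g = 2.97²/9.81 = 0.8992.
At y = 0.742 m: A³/T = 0.1619 — too small.
At y = 1.25 m: A³/T = 2.197 — too large.
At y = 1.05 m: A³/T = 0.9189 — ≈ 0.8992.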